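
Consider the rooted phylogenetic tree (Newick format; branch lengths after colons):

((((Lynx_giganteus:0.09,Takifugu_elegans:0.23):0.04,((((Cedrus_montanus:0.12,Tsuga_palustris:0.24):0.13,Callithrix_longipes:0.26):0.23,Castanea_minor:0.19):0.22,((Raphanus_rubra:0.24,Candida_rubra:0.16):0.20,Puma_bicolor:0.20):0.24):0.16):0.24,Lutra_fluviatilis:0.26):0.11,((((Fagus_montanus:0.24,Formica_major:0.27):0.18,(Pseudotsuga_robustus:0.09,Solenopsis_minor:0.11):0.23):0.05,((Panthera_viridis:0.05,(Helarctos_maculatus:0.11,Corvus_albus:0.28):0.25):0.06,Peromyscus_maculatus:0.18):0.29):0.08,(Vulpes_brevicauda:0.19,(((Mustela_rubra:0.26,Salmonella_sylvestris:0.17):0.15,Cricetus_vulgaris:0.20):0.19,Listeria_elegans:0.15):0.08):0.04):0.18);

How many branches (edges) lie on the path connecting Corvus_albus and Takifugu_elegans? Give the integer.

10

The MRCA of Corvus_albus and Takifugu_elegans is the root of the tree.
From Corvus_albus up to that node: 6 branches. From Takifugu_elegans up to the same node: 4 branches. Total: 6 + 4 = 10.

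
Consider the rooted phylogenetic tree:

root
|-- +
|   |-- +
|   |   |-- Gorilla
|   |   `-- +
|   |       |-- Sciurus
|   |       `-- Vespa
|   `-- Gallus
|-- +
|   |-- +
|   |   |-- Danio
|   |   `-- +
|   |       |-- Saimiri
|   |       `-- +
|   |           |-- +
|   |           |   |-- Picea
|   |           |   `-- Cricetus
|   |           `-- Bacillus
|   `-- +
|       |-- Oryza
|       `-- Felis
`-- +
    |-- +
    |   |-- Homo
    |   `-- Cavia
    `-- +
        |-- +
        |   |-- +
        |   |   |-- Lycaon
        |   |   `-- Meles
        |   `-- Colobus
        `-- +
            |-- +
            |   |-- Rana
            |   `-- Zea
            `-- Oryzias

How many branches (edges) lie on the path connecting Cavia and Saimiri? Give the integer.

The MRCA of Cavia and Saimiri is the root of the tree.
From Cavia up to that node: 3 branches. From Saimiri up to the same node: 4 branches. Total: 3 + 4 = 7.

7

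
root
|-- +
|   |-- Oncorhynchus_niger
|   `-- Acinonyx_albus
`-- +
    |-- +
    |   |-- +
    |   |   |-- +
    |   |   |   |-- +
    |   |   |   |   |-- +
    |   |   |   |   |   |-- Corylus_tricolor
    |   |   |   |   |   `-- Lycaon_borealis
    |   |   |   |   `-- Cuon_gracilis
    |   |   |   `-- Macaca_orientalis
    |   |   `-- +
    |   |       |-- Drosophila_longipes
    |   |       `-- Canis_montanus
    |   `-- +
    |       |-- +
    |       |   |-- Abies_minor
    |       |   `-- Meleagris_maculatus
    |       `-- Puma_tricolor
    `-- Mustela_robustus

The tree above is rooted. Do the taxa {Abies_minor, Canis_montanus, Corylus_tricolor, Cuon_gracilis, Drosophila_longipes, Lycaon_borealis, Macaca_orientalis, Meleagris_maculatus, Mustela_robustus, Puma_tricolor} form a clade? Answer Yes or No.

The most recent common ancestor of these taxa subtends ((((((Corylus_tricolor,Lycaon_borealis),Cuon_gracilis),Macaca_orientalis),(Drosophila_longipes,Canis_montanus)),((Abies_minor,Meleagris_maculatus),Puma_tricolor)),Mustela_robustus).
That clade has exactly 10 tips — every listed taxon and nothing else — so the group is monophyletic.

Yes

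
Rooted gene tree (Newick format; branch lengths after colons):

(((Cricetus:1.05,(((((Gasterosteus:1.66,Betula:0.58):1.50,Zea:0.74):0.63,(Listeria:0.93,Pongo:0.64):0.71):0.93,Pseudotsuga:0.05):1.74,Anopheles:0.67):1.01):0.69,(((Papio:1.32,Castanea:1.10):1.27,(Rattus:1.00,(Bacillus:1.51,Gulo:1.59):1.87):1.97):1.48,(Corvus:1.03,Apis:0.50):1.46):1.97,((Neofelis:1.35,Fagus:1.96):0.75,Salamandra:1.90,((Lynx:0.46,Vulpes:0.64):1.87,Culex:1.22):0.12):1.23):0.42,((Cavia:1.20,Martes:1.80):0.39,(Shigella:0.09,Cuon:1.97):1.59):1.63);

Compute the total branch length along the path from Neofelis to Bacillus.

The path runs Neofelis → … → MRCA → … → Bacillus; the MRCA is the node subtending ((Cricetus,(((((Gasterosteus,Betula),Zea),(Listeria,Pongo)),Pseudotsuga),Anopheles)),(((Papio,Castanea),(Rattus,(Bacillus,Gulo))),(Corvus,Apis)),((Neofelis,Fagus),Salamandra,((Lynx,Vulpes),Culex))).
Branch lengths along that path: 1.35 + 0.75 + 1.23 + 1.97 + 1.48 + 1.97 + 1.87 + 1.51 = 12.13.

12.13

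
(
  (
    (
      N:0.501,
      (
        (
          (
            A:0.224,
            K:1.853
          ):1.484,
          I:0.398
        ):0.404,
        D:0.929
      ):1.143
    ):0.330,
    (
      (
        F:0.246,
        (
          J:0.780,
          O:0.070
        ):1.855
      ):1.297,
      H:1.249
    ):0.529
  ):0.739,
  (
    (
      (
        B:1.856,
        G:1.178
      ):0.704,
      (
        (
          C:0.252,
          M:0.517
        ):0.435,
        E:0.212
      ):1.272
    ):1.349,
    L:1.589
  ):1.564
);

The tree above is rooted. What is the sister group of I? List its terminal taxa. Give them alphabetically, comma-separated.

I attaches to the tree at the node subtending ((A,K),I).
The other lineage descending from that same node — the sister group — is (A,K); its 2 tips in alphabetical order are the answer.

A, K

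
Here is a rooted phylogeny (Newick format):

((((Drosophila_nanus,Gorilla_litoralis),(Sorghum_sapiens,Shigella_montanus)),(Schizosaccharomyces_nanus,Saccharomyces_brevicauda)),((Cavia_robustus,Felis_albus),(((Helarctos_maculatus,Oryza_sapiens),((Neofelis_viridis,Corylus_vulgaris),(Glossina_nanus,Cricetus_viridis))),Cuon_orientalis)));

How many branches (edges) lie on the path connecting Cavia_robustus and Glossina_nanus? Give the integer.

The MRCA of Cavia_robustus and Glossina_nanus is the node subtending ((Cavia_robustus,Felis_albus),(((Helarctos_maculatus,Oryza_sapiens),((Neofelis_viridis,Corylus_vulgaris),(Glossina_nanus,Cricetus_viridis))),Cuon_orientalis)).
From Cavia_robustus up to that node: 2 branches. From Glossina_nanus up to the same node: 5 branches. Total: 2 + 5 = 7.

7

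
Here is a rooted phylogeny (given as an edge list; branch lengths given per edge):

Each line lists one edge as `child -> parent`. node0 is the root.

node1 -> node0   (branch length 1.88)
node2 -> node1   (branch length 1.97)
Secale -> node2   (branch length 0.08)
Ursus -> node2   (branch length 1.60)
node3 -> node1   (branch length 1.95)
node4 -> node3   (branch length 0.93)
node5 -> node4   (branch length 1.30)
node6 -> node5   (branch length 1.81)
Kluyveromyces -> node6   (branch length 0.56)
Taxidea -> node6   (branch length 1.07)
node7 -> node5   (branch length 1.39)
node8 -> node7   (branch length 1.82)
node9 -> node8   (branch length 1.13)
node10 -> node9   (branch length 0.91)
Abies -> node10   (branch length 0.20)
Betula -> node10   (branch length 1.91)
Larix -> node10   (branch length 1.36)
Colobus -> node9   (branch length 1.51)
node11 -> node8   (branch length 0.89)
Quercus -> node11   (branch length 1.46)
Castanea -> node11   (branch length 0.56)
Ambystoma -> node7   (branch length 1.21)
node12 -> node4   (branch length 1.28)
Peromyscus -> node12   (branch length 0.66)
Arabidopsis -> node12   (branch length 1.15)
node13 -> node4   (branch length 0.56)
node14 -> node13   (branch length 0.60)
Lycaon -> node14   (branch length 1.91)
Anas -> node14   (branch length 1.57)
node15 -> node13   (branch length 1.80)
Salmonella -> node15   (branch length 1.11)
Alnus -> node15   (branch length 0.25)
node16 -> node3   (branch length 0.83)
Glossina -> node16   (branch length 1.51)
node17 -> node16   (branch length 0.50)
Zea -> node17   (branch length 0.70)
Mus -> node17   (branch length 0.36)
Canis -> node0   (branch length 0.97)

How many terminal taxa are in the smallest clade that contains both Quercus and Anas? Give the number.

The MRCA of Quercus and Anas is the node subtending (((Kluyveromyces,Taxidea),((((Abies,Betula,Larix),Colobus),(Quercus,Castanea)),Ambystoma)),(Peromyscus,Arabidopsis),((Lycaon,Anas),(Salmonella,Alnus))).
That clade contains 15 terminal taxa: Abies, Alnus, Ambystoma, Anas, Arabidopsis, Betula, Castanea, Colobus, Kluyveromyces, Larix, Lycaon, Peromyscus, Quercus, Salmonella, Taxidea.

15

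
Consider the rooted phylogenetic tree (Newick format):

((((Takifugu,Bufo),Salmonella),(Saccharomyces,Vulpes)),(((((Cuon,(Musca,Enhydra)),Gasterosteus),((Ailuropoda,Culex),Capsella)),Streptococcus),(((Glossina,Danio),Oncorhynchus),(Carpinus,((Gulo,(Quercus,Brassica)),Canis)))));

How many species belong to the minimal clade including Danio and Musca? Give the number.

The MRCA of Danio and Musca is the node subtending (((((Cuon,(Musca,Enhydra)),Gasterosteus),((Ailuropoda,Culex),Capsella)),Streptococcus),(((Glossina,Danio),Oncorhynchus),(Carpinus,((Gulo,(Quercus,Brassica)),Canis)))).
That clade contains 16 terminal taxa: Ailuropoda, Brassica, Canis, Capsella, Carpinus, Culex, Cuon, Danio, Enhydra, Gasterosteus, Glossina, Gulo, Musca, Oncorhynchus, Quercus, Streptococcus.

16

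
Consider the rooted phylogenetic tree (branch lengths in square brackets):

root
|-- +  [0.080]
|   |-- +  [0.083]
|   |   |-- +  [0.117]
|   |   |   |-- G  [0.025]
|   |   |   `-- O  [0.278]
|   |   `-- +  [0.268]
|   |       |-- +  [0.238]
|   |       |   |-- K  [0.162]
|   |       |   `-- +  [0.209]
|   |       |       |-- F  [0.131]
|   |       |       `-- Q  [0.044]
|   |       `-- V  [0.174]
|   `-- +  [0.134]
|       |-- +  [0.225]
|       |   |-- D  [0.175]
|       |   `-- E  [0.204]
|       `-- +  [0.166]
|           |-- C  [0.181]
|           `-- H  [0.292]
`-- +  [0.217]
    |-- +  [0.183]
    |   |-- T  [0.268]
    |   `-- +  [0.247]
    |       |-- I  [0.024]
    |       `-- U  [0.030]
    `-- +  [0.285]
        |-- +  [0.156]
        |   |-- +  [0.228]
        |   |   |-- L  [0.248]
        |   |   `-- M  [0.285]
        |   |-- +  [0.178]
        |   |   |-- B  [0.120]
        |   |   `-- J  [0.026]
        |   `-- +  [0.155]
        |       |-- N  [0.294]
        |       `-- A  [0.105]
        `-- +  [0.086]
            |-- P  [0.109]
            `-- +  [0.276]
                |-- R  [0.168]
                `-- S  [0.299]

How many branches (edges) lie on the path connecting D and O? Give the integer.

6

The MRCA of D and O is the node subtending (((G,O),((K,(F,Q)),V)),((D,E),(C,H))).
From D up to that node: 3 branches. From O up to the same node: 3 branches. Total: 3 + 3 = 6.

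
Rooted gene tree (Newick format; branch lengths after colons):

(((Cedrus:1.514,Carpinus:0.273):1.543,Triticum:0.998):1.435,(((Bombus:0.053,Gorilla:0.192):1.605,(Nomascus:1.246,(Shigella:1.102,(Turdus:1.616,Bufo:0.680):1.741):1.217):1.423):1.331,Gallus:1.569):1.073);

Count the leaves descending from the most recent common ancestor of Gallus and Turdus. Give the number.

The MRCA of Gallus and Turdus is the node subtending (((Bombus,Gorilla),(Nomascus,(Shigella,(Turdus,Bufo)))),Gallus).
That clade contains 7 terminal taxa: Bombus, Bufo, Gallus, Gorilla, Nomascus, Shigella, Turdus.

7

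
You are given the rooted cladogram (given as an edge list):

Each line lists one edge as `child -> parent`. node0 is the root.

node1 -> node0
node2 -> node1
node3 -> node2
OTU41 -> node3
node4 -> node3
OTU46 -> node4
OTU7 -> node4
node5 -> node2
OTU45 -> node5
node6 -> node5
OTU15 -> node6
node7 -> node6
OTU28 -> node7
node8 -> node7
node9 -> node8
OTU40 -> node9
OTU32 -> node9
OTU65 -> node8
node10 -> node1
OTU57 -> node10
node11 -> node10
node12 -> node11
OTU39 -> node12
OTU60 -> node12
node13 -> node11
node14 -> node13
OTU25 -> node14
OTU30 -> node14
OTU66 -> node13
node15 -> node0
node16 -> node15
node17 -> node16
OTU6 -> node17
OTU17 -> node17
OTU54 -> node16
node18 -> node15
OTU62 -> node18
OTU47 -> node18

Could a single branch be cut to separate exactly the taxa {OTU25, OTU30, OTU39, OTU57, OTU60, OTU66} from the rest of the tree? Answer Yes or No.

The most recent common ancestor of these taxa subtends (OTU57,((OTU39,OTU60),((OTU25,OTU30),OTU66))).
That clade has exactly 6 tips — every listed taxon and nothing else — so the group is monophyletic.

Yes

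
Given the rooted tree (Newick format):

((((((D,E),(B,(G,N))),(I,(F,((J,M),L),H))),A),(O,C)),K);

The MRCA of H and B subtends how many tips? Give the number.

The MRCA of H and B is the node subtending (((D,E),(B,(G,N))),(I,(F,((J,M),L),H))).
That clade contains 11 terminal taxa: B, D, E, F, G, H, I, J, L, M, N.

11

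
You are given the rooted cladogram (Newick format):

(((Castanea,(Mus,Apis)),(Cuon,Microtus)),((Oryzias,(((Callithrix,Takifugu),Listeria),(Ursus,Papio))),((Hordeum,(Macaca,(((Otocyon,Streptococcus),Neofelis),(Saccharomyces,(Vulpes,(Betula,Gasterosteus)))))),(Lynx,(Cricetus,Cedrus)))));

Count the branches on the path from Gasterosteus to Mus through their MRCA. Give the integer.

The MRCA of Gasterosteus and Mus is the root of the tree.
From Gasterosteus up to that node: 9 branches. From Mus up to the same node: 4 branches. Total: 9 + 4 = 13.

13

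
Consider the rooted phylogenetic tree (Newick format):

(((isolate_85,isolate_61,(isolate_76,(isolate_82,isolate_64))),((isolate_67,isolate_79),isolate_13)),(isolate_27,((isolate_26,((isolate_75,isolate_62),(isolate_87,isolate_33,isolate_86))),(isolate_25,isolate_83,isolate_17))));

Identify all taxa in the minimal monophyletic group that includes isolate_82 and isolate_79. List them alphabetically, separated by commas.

Tracing isolate_82: it sits inside (isolate_82,isolate_64).
Tracing isolate_79: it sits inside (isolate_67,isolate_79).
The smallest clade enclosing both is ((isolate_85,isolate_61,(isolate_76,(isolate_82,isolate_64))),((isolate_67,isolate_79),isolate_13)); the answer is its 8 terminal taxa in alphabetical order.

isolate_13, isolate_61, isolate_64, isolate_67, isolate_76, isolate_79, isolate_82, isolate_85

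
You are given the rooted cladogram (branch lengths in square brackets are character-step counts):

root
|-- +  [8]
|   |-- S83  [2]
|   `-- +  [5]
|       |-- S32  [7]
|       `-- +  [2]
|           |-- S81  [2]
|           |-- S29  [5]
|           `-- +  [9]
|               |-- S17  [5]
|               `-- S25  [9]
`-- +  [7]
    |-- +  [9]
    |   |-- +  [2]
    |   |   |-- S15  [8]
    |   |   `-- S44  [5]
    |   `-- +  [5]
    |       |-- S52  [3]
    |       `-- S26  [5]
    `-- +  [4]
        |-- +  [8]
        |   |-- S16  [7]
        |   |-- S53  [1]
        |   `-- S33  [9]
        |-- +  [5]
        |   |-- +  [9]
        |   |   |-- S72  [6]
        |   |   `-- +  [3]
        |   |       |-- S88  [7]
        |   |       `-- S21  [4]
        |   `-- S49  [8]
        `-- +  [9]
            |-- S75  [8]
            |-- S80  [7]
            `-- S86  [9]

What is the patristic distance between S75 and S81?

The path runs S75 → … → MRCA → … → S81; the MRCA is the root of the tree.
Branch lengths along that path: 8 + 9 + 4 + 7 + 8 + 5 + 2 + 2 = 45.

45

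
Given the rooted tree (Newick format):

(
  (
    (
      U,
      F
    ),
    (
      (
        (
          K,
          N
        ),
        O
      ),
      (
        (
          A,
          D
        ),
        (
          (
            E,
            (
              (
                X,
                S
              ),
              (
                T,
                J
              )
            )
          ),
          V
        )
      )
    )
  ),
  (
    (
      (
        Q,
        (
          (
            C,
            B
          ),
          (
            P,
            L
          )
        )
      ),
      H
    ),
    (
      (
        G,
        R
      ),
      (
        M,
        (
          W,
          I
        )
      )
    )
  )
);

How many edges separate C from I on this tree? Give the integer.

9

The MRCA of C and I is the node subtending (((Q,((C,B),(P,L))),H),((G,R),(M,(W,I)))).
From C up to that node: 5 branches. From I up to the same node: 4 branches. Total: 5 + 4 = 9.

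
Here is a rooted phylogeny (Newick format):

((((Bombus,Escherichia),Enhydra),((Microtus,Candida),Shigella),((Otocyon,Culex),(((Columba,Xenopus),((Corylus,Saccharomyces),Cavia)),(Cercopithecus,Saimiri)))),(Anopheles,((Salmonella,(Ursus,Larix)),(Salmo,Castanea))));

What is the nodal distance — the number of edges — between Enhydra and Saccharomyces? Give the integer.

8

The MRCA of Enhydra and Saccharomyces is the node subtending (((Bombus,Escherichia),Enhydra),((Microtus,Candida),Shigella),((Otocyon,Culex),(((Columba,Xenopus),((Corylus,Saccharomyces),Cavia)),(Cercopithecus,Saimiri)))).
From Enhydra up to that node: 2 branches. From Saccharomyces up to the same node: 6 branches. Total: 2 + 6 = 8.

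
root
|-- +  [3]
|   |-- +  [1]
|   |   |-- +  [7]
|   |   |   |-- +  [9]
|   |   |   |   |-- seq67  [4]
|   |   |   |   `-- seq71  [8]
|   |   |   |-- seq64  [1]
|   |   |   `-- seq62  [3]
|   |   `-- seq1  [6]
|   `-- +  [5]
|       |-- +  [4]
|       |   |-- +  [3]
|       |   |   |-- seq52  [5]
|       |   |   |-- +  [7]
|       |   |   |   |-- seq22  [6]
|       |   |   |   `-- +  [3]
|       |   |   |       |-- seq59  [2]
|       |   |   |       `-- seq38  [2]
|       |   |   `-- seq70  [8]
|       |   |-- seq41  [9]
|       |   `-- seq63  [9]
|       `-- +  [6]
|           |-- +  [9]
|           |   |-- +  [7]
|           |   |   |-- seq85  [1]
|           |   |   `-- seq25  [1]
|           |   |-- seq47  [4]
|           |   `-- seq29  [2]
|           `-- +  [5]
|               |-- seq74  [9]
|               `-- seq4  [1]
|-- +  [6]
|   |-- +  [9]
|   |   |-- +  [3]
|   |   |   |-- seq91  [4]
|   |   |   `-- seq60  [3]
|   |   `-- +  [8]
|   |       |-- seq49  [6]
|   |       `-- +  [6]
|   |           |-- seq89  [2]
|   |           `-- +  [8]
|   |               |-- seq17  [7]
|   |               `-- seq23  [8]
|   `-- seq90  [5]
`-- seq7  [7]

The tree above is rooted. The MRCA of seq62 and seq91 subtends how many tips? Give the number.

The MRCA of seq62 and seq91 is the root, so the clade is the entire tree.
That clade contains 26 terminal taxa: seq1, seq17, seq22, seq23, seq25, seq29, seq38, seq4, seq41, seq47, seq49, seq52, seq59, seq60, seq62, seq63, seq64, seq67, seq7, seq70, seq71, seq74, seq85, seq89, seq90, seq91.

26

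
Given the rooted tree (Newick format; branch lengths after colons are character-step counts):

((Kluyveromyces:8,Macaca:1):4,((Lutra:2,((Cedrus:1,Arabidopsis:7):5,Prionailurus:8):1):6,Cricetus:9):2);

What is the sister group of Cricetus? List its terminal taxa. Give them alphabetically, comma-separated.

Cricetus attaches to the tree at the node subtending ((Lutra,((Cedrus,Arabidopsis),Prionailurus)),Cricetus).
The other lineage descending from that same node — the sister group — is (Lutra,((Cedrus,Arabidopsis),Prionailurus)); its 4 tips in alphabetical order are the answer.

Arabidopsis, Cedrus, Lutra, Prionailurus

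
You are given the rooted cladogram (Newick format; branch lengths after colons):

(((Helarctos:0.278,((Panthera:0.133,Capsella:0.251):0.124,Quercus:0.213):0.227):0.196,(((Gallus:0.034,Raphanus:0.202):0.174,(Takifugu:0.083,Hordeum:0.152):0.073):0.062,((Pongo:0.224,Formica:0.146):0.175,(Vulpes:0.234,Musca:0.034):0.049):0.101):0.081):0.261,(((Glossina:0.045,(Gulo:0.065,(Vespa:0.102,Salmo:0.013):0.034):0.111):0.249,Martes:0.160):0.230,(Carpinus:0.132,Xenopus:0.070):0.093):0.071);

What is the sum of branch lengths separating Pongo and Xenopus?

The path runs Pongo → … → MRCA → … → Xenopus; the MRCA is the root of the tree.
Branch lengths along that path: 0.224 + 0.175 + 0.101 + 0.081 + 0.261 + 0.071 + 0.093 + 0.070 = 1.076.

1.076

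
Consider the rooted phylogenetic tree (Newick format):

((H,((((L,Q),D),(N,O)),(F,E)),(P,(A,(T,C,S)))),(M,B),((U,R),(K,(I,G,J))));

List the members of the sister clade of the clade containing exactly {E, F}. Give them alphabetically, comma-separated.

The clade containing exactly {E, F} attaches to the tree at the node subtending ((((L,Q),D),(N,O)),(F,E)).
The other lineage descending from that same node — the sister group — is (((L,Q),D),(N,O)); its 5 tips in alphabetical order are the answer.

D, L, N, O, Q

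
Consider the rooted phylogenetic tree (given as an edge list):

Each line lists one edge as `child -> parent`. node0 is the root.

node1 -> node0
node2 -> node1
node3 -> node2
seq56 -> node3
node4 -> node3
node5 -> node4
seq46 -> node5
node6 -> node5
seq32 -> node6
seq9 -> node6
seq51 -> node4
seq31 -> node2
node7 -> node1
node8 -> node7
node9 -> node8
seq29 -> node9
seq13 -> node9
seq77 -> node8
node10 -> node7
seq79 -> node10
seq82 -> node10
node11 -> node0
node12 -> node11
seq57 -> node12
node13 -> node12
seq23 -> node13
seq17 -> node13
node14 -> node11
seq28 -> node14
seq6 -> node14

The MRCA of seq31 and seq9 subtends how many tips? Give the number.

6

The MRCA of seq31 and seq9 is the node subtending ((seq56,((seq46,(seq32,seq9)),seq51)),seq31).
That clade contains 6 terminal taxa: seq31, seq32, seq46, seq51, seq56, seq9.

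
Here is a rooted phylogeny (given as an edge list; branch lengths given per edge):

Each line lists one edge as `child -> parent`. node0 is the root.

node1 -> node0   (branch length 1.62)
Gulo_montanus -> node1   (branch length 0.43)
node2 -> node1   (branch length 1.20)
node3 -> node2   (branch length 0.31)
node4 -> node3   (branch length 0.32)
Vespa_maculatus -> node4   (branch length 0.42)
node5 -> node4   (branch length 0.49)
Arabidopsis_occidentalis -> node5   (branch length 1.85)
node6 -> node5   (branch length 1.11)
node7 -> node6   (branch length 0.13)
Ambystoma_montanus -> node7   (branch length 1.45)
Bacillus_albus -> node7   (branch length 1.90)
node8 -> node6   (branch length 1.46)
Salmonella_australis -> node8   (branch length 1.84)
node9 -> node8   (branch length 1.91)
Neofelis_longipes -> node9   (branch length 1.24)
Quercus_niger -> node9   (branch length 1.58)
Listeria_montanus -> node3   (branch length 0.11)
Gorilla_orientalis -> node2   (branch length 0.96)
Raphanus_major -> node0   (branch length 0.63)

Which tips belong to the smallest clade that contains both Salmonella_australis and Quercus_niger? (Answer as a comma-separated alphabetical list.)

Tracing Salmonella_australis: it sits inside (Salmonella_australis,(Neofelis_longipes,Quercus_niger)).
Tracing Quercus_niger: it sits inside (Neofelis_longipes,Quercus_niger).
The smallest clade enclosing both is (Salmonella_australis,(Neofelis_longipes,Quercus_niger)); the answer is its 3 terminal taxa in alphabetical order.

Neofelis_longipes, Quercus_niger, Salmonella_australis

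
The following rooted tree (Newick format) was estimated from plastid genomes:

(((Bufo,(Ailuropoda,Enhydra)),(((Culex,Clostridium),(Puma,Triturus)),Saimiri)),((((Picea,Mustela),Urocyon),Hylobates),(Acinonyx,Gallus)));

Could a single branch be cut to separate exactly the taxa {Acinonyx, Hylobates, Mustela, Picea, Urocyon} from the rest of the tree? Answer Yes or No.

The MRCA of the listed taxa subtends ((((Picea,Mustela),Urocyon),Hylobates),(Acinonyx,Gallus)).
That clade also contains Gallus, which is not in the proposed group, so the group is not monophyletic.

No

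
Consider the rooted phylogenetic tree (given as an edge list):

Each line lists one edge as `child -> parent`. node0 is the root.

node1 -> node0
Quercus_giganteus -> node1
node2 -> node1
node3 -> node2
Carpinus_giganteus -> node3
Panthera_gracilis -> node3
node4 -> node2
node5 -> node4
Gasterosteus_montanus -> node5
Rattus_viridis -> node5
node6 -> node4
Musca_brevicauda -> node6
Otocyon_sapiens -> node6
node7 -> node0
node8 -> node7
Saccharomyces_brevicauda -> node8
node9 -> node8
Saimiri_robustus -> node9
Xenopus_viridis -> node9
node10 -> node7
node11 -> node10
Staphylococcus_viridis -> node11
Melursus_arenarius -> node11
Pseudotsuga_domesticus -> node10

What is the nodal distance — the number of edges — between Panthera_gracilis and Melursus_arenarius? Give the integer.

8

The MRCA of Panthera_gracilis and Melursus_arenarius is the root of the tree.
From Panthera_gracilis up to that node: 4 branches. From Melursus_arenarius up to the same node: 4 branches. Total: 4 + 4 = 8.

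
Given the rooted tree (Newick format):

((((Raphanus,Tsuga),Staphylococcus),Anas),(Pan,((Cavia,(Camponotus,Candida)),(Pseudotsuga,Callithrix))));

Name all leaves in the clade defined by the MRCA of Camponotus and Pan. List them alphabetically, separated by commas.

Tracing Camponotus: it sits inside (Camponotus,Candida).
Tracing Pan: it sits inside (Pan,((Cavia,(Camponotus,Candida)),(Pseudotsuga,Callithrix))).
The smallest clade enclosing both is (Pan,((Cavia,(Camponotus,Candida)),(Pseudotsuga,Callithrix))); the answer is its 6 terminal taxa in alphabetical order.

Callithrix, Camponotus, Candida, Cavia, Pan, Pseudotsuga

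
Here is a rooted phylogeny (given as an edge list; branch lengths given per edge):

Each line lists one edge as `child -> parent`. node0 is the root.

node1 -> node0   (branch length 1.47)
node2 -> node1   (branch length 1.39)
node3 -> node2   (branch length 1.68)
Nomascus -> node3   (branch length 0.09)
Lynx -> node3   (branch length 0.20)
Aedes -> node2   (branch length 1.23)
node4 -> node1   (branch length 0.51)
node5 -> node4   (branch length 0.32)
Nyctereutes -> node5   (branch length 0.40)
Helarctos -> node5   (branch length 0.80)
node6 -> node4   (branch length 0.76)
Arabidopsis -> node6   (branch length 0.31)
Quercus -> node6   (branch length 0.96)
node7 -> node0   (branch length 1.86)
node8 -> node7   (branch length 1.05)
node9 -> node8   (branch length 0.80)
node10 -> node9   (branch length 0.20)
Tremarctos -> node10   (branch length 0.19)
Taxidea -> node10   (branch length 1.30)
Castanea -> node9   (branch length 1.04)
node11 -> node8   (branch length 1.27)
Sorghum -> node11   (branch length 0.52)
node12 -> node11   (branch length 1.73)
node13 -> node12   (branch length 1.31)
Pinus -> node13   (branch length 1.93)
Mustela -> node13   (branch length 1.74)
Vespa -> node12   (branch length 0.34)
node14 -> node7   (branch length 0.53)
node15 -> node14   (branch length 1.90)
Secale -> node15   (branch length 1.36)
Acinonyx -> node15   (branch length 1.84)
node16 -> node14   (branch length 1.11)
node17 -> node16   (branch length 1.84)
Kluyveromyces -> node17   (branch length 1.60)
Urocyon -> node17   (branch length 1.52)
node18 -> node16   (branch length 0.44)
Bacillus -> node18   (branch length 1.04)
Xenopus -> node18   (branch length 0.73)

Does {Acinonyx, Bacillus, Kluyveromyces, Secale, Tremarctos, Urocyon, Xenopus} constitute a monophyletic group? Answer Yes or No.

The MRCA of the listed taxa subtends ((((Tremarctos,Taxidea),Castanea),(Sorghum,((Pinus,Mustela),Vespa))),((Secale,Acinonyx),((Kluyveromyces,Urocyon),(Bacillus,Xenopus)))).
That clade also contains Castanea, Mustela, Pinus, Sorghum, Taxidea, Vespa, which are not in the proposed group, so the group is not monophyletic.

No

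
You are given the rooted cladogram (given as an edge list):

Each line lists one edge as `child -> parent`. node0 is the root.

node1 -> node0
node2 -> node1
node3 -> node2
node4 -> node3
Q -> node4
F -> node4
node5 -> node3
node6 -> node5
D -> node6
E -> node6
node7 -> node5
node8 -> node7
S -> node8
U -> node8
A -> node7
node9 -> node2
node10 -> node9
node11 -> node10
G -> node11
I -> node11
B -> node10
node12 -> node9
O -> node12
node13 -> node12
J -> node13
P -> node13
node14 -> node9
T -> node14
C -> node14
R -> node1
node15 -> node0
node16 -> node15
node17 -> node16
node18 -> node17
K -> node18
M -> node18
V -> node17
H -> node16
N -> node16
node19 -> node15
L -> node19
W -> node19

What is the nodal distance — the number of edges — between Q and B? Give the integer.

The MRCA of Q and B is the node subtending (((Q,F),((D,E),((S,U),A))),(((G,I),B),(O,(J,P)),(T,C))).
From Q up to that node: 3 branches. From B up to the same node: 3 branches. Total: 3 + 3 = 6.

6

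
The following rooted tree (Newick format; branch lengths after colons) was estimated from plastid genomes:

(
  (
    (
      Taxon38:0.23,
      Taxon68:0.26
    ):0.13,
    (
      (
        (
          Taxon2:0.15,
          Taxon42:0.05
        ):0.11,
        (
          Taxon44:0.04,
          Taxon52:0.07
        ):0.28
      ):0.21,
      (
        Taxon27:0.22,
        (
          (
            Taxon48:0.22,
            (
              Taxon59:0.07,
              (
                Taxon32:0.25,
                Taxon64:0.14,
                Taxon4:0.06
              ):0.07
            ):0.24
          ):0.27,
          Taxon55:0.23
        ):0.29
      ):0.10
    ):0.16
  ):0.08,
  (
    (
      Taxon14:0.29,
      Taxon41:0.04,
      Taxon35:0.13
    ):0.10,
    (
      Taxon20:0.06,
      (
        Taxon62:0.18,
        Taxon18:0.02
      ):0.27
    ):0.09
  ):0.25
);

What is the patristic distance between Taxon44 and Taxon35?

1.25

The path runs Taxon44 → … → MRCA → … → Taxon35; the MRCA is the root of the tree.
Branch lengths along that path: 0.04 + 0.28 + 0.21 + 0.16 + 0.08 + 0.25 + 0.10 + 0.13 = 1.25.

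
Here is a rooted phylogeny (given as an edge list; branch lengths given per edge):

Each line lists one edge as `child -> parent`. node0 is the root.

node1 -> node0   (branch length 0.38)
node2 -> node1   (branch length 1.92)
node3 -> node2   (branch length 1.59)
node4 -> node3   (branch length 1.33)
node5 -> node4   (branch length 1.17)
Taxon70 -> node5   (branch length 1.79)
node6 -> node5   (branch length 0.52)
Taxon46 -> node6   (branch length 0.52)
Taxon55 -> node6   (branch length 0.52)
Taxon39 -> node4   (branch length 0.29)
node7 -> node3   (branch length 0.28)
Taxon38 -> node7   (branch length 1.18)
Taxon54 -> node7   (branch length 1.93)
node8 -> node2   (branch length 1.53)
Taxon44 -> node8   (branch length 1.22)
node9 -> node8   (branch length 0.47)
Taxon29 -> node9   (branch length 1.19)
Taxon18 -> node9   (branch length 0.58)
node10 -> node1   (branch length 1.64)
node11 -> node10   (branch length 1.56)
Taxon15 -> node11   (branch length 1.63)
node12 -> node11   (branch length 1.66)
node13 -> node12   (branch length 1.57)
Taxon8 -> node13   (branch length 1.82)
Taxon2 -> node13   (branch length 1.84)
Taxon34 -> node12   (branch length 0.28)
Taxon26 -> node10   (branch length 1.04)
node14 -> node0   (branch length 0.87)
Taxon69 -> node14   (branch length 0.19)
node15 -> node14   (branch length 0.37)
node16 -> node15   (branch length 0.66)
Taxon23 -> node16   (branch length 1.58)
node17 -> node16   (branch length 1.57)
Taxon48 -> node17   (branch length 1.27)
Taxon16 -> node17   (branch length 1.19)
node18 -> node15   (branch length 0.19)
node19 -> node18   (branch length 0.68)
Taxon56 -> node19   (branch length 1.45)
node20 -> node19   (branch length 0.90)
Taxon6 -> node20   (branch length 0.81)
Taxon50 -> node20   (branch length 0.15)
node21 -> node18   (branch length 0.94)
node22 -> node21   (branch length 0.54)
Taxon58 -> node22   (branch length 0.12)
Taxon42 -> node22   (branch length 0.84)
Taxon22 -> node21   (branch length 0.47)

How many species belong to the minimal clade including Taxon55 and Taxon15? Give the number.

14

The MRCA of Taxon55 and Taxon15 is the node subtending (((((Taxon70,(Taxon46,Taxon55)),Taxon39),(Taxon38,Taxon54)),(Taxon44,(Taxon29,Taxon18))),((Taxon15,((Taxon8,Taxon2),Taxon34)),Taxon26)).
That clade contains 14 terminal taxa: Taxon15, Taxon18, Taxon2, Taxon26, Taxon29, Taxon34, Taxon38, Taxon39, Taxon44, Taxon46, Taxon54, Taxon55, Taxon70, Taxon8.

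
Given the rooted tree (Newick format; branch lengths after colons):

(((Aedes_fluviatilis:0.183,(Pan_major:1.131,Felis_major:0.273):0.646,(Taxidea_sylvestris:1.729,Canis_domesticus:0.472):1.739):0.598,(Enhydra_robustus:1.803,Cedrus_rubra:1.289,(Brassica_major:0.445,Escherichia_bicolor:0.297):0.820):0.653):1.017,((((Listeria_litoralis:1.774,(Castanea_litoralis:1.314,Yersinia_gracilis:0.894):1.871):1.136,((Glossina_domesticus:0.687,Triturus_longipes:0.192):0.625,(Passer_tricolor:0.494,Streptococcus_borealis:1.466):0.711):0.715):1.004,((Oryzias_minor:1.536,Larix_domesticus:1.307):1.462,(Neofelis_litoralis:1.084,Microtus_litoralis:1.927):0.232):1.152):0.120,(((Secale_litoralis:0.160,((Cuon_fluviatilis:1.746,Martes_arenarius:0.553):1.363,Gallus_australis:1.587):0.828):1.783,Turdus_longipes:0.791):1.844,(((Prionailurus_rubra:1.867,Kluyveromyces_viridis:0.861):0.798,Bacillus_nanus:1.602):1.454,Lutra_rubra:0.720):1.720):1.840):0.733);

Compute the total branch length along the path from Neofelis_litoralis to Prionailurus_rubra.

10.267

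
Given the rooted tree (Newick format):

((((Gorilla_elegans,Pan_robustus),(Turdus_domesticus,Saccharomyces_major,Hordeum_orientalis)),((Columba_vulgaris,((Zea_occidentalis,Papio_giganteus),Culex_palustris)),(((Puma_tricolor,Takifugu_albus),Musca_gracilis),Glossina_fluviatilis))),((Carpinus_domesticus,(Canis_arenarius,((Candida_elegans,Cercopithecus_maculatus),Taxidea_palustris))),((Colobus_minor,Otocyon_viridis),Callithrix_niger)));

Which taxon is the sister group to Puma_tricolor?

Puma_tricolor attaches to the tree at the node subtending (Puma_tricolor,Takifugu_albus).
The other lineage descending from that same node — the sister group — is the single tip Takifugu_albus.

Takifugu_albus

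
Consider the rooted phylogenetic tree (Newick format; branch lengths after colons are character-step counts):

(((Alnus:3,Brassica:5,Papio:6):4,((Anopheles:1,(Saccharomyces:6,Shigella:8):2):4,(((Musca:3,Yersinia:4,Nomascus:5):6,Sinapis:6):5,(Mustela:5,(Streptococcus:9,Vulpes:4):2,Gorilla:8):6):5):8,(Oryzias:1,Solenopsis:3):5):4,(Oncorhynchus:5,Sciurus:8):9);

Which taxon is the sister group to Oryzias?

Solenopsis

Oryzias attaches to the tree at the node subtending (Oryzias,Solenopsis).
The other lineage descending from that same node — the sister group — is the single tip Solenopsis.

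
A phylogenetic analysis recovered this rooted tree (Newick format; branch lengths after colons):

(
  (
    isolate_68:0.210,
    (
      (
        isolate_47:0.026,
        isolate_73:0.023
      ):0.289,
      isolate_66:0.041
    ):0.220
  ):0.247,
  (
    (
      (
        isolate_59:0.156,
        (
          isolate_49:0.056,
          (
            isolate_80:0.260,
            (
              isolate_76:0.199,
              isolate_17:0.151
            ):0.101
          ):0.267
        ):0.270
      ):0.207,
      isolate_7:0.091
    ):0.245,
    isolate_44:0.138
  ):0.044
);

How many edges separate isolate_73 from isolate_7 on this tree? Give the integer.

The MRCA of isolate_73 and isolate_7 is the root of the tree.
From isolate_73 up to that node: 4 branches. From isolate_7 up to the same node: 3 branches. Total: 4 + 3 = 7.

7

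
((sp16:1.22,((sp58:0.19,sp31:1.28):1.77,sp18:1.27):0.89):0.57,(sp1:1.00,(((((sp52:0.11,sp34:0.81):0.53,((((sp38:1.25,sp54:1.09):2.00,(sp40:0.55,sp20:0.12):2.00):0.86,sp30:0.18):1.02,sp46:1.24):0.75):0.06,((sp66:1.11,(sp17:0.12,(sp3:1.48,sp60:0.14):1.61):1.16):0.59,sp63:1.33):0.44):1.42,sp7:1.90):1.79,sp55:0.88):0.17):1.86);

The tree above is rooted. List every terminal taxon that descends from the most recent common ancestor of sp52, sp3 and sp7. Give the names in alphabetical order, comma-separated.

sp17, sp20, sp3, sp30, sp34, sp38, sp40, sp46, sp52, sp54, sp60, sp63, sp66, sp7

Tracing sp52: it sits inside (sp52,sp34).
Tracing sp3: it sits inside (sp3,sp60).
Tracing sp7: it sits inside ((((sp52,sp34),((((sp38,sp54),(sp40,sp20)),sp30),sp46)),((sp66,(sp17,(sp3,sp60))),sp63)),sp7).
The smallest clade enclosing all 3 is ((((sp52,sp34),((((sp38,sp54),(sp40,sp20)),sp30),sp46)),((sp66,(sp17,(sp3,sp60))),sp63)),sp7); the answer is its 14 terminal taxa in alphabetical order.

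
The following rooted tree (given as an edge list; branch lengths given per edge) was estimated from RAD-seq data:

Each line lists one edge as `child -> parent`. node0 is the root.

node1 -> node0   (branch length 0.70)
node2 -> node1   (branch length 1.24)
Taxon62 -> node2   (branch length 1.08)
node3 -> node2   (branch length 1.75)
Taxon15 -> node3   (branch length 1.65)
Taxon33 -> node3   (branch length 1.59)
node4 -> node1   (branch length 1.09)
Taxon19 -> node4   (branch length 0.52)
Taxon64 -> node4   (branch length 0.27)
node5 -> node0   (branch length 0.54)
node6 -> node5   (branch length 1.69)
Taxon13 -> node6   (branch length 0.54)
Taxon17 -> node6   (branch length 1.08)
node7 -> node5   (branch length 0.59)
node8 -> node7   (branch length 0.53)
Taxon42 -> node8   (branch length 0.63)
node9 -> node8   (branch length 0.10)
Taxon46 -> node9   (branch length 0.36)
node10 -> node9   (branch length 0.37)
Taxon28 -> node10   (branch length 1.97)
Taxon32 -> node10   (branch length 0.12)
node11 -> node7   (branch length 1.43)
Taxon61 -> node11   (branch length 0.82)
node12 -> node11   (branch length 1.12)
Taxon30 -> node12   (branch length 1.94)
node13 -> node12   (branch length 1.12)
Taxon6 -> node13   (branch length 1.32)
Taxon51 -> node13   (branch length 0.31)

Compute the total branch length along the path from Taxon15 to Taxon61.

The path runs Taxon15 → … → MRCA → … → Taxon61; the MRCA is the root of the tree.
Branch lengths along that path: 1.65 + 1.75 + 1.24 + 0.70 + 0.54 + 0.59 + 1.43 + 0.82 = 8.72.

8.72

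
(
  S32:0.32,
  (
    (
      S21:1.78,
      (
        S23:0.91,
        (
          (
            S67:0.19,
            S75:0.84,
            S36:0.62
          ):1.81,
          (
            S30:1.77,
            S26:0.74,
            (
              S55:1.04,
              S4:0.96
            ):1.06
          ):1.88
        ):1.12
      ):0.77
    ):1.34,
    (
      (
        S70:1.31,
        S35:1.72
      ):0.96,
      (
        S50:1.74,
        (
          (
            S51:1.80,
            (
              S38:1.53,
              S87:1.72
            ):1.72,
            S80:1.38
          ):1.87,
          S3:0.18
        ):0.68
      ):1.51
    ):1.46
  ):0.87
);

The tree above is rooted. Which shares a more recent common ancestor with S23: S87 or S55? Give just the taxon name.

S55

The MRCA of S23 and S55 subtends (S23,((S67,S75,S36),(S30,S26,(S55,S4)))) (8 taxa).
The MRCA of S23 and S87 subtends ((S21,(S23,((S67,S75,S36),(S30,S26,(S55,S4))))),((S70,S35),(S50,((S51,(S38,S87),S80),S3)))) (17 taxa).
The first is nested inside the second, so S23 shares a more recent common ancestor with S55.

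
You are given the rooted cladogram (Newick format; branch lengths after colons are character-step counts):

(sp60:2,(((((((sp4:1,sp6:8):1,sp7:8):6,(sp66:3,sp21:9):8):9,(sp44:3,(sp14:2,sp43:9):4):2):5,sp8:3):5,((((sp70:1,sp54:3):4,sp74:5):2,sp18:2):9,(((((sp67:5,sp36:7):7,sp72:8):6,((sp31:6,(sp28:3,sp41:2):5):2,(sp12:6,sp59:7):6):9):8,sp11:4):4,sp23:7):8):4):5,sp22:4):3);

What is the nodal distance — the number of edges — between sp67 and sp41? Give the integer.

The MRCA of sp67 and sp41 is the node subtending (((sp67,sp36),sp72),((sp31,(sp28,sp41)),(sp12,sp59))).
From sp67 up to that node: 3 branches. From sp41 up to the same node: 4 branches. Total: 3 + 4 = 7.

7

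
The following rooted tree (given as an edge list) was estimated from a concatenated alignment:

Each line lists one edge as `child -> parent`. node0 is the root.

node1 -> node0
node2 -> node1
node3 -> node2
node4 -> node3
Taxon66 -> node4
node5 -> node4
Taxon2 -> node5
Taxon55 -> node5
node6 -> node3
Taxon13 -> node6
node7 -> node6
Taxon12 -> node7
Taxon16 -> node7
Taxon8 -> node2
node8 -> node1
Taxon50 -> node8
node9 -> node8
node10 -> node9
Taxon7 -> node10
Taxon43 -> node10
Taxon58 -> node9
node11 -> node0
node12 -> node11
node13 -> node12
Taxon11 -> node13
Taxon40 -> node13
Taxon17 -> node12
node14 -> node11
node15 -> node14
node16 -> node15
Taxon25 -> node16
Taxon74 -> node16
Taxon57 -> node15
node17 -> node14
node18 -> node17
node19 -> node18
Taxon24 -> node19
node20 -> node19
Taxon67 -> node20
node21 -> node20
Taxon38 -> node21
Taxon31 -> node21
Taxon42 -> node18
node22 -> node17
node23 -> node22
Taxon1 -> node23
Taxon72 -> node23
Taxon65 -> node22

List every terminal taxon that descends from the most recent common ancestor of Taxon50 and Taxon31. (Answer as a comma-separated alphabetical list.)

Tracing Taxon50: it sits inside (Taxon50,((Taxon7,Taxon43),Taxon58)).
Tracing Taxon31: it sits inside (Taxon38,Taxon31).
The smallest clade enclosing both is the whole tree (their MRCA is the root), so the answer is all 25 tips in alphabetical order.

Taxon1, Taxon11, Taxon12, Taxon13, Taxon16, Taxon17, Taxon2, Taxon24, Taxon25, Taxon31, Taxon38, Taxon40, Taxon42, Taxon43, Taxon50, Taxon55, Taxon57, Taxon58, Taxon65, Taxon66, Taxon67, Taxon7, Taxon72, Taxon74, Taxon8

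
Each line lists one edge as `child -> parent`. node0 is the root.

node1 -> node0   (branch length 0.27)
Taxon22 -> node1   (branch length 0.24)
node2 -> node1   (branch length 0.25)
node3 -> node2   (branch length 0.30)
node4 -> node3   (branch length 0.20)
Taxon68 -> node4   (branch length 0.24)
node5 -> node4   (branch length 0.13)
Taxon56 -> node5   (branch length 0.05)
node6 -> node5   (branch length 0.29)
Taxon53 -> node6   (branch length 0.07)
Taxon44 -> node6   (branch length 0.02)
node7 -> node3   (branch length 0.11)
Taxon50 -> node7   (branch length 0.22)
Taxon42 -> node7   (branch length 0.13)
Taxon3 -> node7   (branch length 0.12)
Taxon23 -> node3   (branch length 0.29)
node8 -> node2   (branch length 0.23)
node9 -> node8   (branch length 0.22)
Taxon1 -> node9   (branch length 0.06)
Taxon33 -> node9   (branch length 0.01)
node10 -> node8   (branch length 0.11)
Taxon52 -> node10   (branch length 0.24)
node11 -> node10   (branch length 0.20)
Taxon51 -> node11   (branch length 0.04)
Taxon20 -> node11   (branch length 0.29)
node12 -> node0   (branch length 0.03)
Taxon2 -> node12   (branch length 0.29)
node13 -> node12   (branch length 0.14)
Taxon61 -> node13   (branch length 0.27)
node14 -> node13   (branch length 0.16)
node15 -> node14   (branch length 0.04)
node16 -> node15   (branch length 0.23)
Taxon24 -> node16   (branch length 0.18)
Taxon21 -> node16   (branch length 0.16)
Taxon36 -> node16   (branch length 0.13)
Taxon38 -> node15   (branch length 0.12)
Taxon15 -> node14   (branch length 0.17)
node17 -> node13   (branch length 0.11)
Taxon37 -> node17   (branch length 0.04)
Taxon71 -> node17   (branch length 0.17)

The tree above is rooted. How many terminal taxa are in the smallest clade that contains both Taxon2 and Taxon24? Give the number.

The MRCA of Taxon2 and Taxon24 is the node subtending (Taxon2,(Taxon61,(((Taxon24,Taxon21,Taxon36),Taxon38),Taxon15),(Taxon37,Taxon71))).
That clade contains 9 terminal taxa: Taxon15, Taxon2, Taxon21, Taxon24, Taxon36, Taxon37, Taxon38, Taxon61, Taxon71.

9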